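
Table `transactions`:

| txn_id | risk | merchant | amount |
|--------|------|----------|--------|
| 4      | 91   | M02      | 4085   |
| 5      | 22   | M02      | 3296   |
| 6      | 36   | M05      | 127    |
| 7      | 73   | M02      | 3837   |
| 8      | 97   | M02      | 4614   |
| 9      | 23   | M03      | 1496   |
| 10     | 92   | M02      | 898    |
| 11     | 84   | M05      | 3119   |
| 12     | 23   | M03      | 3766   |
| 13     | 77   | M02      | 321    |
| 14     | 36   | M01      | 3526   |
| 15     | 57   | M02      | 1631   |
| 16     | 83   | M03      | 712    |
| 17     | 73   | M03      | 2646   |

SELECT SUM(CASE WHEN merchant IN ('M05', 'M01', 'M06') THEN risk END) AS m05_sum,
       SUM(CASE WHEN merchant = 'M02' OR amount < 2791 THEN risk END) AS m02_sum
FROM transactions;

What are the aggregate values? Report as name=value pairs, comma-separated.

[m05_sum: merchant IN ('M05', 'M01', 'M06')]
txn_id=4: ✗
txn_id=5: ✗
txn_id=6: ✓ → 36
txn_id=7: ✗
txn_id=8: ✗
txn_id=9: ✗
txn_id=10: ✗
txn_id=11: ✓ → 84
txn_id=12: ✗
txn_id=13: ✗
txn_id=14: ✓ → 36
txn_id=15: ✗
txn_id=16: ✗
txn_id=17: ✗
m05_sum = 36 + 84 + 36 = 156
—
[m02_sum: merchant = 'M02' OR amount < 2791]
txn_id=4: ✓ → 91
txn_id=5: ✓ → 22
txn_id=6: ✓ → 36
txn_id=7: ✓ → 73
txn_id=8: ✓ → 97
txn_id=9: ✓ → 23
txn_id=10: ✓ → 92
txn_id=11: ✗
txn_id=12: ✗
txn_id=13: ✓ → 77
txn_id=14: ✗
txn_id=15: ✓ → 57
txn_id=16: ✓ → 83
txn_id=17: ✓ → 73
m02_sum = 91 + 22 + 36 + 73 + 97 + 23 + 92 + 77 + 57 + 83 + 73 = 724

m05_sum=156, m02_sum=724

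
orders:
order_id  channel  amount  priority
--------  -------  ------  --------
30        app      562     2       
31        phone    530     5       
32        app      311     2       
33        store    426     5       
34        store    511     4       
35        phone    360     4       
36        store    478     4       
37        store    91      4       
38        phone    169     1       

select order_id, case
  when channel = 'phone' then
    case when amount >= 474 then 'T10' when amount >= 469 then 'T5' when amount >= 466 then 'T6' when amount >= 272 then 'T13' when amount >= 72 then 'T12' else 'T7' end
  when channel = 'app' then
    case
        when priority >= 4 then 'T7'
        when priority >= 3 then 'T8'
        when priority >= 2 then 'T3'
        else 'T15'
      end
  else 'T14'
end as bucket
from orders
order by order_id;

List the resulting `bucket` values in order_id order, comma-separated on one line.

order_id=30: channel='app' → inner[priority >= 2] → T3
order_id=31: channel='phone' → inner[amount >= 474] → T10
order_id=32: channel='app' → inner[priority >= 2] → T3
order_id=33: channel='store' → outer ELSE → T14
order_id=34: channel='store' → outer ELSE → T14
order_id=35: channel='phone' → inner[amount >= 272] → T13
order_id=36: channel='store' → outer ELSE → T14
order_id=37: channel='store' → outer ELSE → T14
order_id=38: channel='phone' → inner[amount >= 72] → T12

T3, T10, T3, T14, T14, T13, T14, T14, T12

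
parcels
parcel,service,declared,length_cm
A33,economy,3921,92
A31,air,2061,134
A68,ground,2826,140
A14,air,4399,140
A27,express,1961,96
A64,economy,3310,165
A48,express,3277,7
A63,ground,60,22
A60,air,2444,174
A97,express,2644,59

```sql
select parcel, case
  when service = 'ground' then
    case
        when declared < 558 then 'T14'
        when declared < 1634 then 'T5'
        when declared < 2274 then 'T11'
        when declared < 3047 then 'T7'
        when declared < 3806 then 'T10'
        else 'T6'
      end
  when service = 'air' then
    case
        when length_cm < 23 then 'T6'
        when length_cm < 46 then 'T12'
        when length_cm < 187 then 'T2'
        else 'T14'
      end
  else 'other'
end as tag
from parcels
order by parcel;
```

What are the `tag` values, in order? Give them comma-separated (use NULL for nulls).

parcel=A14: service='air' → inner[length_cm < 187] → T2
parcel=A27: service='express' → outer ELSE → other
parcel=A31: service='air' → inner[length_cm < 187] → T2
parcel=A33: service='economy' → outer ELSE → other
parcel=A48: service='express' → outer ELSE → other
parcel=A60: service='air' → inner[length_cm < 187] → T2
parcel=A63: service='ground' → inner[declared < 558] → T14
parcel=A64: service='economy' → outer ELSE → other
parcel=A68: service='ground' → inner[declared < 3047] → T7
parcel=A97: service='express' → outer ELSE → other

T2, other, T2, other, other, T2, T14, other, T7, other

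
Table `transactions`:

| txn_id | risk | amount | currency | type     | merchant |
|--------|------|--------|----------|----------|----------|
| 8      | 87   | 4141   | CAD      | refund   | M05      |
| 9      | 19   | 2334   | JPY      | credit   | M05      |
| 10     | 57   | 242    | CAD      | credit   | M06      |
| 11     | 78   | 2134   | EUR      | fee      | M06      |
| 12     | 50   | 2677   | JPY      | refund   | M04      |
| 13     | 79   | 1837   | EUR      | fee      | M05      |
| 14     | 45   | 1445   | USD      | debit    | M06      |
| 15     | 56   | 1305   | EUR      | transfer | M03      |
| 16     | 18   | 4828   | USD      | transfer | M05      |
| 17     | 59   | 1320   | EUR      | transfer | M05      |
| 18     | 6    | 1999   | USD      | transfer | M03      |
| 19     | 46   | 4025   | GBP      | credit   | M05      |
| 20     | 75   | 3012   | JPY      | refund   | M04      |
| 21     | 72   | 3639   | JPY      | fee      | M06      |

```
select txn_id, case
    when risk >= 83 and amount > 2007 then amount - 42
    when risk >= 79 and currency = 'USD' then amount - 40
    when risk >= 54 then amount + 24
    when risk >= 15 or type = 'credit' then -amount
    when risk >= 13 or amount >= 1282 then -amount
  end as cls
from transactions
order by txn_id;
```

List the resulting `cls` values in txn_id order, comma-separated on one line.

txn_id=8: risk >= 83 and amount > 2007 → 4099
txn_id=9: risk >= 15 or type = 'credit' → -2334
txn_id=10: risk >= 54 → 266
txn_id=11: risk >= 54 → 2158
txn_id=12: risk >= 15 or type = 'credit' → -2677
txn_id=13: risk >= 54 → 1861
txn_id=14: risk >= 15 or type = 'credit' → -1445
txn_id=15: risk >= 54 → 1329
txn_id=16: risk >= 15 or type = 'credit' → -4828
txn_id=17: risk >= 54 → 1344
txn_id=18: risk >= 13 or amount >= 1282 → -1999
txn_id=19: risk >= 15 or type = 'credit' → -4025
txn_id=20: risk >= 54 → 3036
txn_id=21: risk >= 54 → 3663

4099, -2334, 266, 2158, -2677, 1861, -1445, 1329, -4828, 1344, -1999, -4025, 3036, 3663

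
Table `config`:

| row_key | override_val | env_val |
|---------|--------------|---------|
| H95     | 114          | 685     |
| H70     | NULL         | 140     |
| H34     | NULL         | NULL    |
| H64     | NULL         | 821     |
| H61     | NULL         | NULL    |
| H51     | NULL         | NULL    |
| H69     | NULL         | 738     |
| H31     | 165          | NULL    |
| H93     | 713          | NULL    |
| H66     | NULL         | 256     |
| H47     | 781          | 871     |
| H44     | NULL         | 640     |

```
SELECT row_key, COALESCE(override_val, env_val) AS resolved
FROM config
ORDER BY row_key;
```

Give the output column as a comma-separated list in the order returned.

165, NULL, 640, 781, NULL, NULL, 821, 256, 738, 140, 713, 114

row_key=H31: override_val=165 → 165
row_key=H34: override_val=NULL, env_val=NULL (all NULL) → NULL
row_key=H44: override_val=NULL, env_val=640 → 640
row_key=H47: override_val=781 → 781
row_key=H51: override_val=NULL, env_val=NULL (all NULL) → NULL
row_key=H61: override_val=NULL, env_val=NULL (all NULL) → NULL
row_key=H64: override_val=NULL, env_val=821 → 821
row_key=H66: override_val=NULL, env_val=256 → 256
row_key=H69: override_val=NULL, env_val=738 → 738
row_key=H70: override_val=NULL, env_val=140 → 140
row_key=H93: override_val=713 → 713
row_key=H95: override_val=114 → 114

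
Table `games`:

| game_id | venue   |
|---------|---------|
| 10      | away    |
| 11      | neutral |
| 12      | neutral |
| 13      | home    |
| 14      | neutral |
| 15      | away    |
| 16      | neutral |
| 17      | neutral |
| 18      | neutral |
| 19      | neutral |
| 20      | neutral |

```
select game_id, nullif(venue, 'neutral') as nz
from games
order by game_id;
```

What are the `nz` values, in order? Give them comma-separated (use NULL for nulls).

away, NULL, NULL, home, NULL, away, NULL, NULL, NULL, NULL, NULL

game_id=10: venue=away vs neutral: differ → away
game_id=11: venue=neutral vs neutral: equal → NULL
game_id=12: venue=neutral vs neutral: equal → NULL
game_id=13: venue=home vs neutral: differ → home
game_id=14: venue=neutral vs neutral: equal → NULL
game_id=15: venue=away vs neutral: differ → away
game_id=16: venue=neutral vs neutral: equal → NULL
game_id=17: venue=neutral vs neutral: equal → NULL
game_id=18: venue=neutral vs neutral: equal → NULL
game_id=19: venue=neutral vs neutral: equal → NULL
game_id=20: venue=neutral vs neutral: equal → NULL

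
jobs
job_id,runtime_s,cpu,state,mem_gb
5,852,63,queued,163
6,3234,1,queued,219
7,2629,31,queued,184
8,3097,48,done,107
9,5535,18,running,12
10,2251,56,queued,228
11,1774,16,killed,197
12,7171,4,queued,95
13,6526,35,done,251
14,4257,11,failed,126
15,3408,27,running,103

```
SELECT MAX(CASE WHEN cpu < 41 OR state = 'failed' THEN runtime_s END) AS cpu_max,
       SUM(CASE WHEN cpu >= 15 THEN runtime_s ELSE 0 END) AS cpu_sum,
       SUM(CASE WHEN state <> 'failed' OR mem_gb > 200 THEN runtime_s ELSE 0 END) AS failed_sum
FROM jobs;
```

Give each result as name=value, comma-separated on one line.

cpu_max=7171, cpu_sum=26072, failed_sum=36477

[cpu_max: cpu < 41 OR state = 'failed']
job_id=5: ✗
job_id=6: ✓ → 3234
job_id=7: ✓ → 2629
job_id=8: ✗
job_id=9: ✓ → 5535
job_id=10: ✗
job_id=11: ✓ → 1774
job_id=12: ✓ → 7171
job_id=13: ✓ → 6526
job_id=14: ✓ → 4257
job_id=15: ✓ → 3408
cpu_max = MAX(3234, 2629, 5535, 1774, 7171, 6526, 4257, 3408) = 7171
—
[cpu_sum: cpu >= 15]
job_id=5: ✓ → 852
job_id=6: ✗
job_id=7: ✓ → 2629
job_id=8: ✓ → 3097
job_id=9: ✓ → 5535
job_id=10: ✓ → 2251
job_id=11: ✓ → 1774
job_id=12: ✗
job_id=13: ✓ → 6526
job_id=14: ✗
job_id=15: ✓ → 3408
cpu_sum = 852 + 2629 + 3097 + 5535 + 2251 + 1774 + 6526 + 3408 = 26072
—
[failed_sum: state <> 'failed' OR mem_gb > 200]
job_id=5: ✓ → 852
job_id=6: ✓ → 3234
job_id=7: ✓ → 2629
job_id=8: ✓ → 3097
job_id=9: ✓ → 5535
job_id=10: ✓ → 2251
job_id=11: ✓ → 1774
job_id=12: ✓ → 7171
job_id=13: ✓ → 6526
job_id=14: ✗
job_id=15: ✓ → 3408
failed_sum = 852 + 3234 + 2629 + 3097 + 5535 + 2251 + 1774 + 7171 + 6526 + 3408 = 36477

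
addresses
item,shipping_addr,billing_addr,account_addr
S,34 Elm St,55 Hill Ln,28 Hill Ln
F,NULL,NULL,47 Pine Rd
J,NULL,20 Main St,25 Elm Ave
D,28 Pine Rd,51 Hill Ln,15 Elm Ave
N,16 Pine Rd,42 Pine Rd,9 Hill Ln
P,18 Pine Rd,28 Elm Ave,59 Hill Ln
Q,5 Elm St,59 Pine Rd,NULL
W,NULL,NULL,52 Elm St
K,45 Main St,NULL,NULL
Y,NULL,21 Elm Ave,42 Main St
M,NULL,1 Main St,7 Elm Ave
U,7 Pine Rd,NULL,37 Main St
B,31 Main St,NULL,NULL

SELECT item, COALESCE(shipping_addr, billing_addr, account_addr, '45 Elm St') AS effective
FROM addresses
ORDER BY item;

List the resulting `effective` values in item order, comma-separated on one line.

31 Main St, 28 Pine Rd, 47 Pine Rd, 20 Main St, 45 Main St, 1 Main St, 16 Pine Rd, 18 Pine Rd, 5 Elm St, 34 Elm St, 7 Pine Rd, 52 Elm St, 21 Elm Ave

item=B: shipping_addr=31 Main St → 31 Main St
item=D: shipping_addr=28 Pine Rd → 28 Pine Rd
item=F: shipping_addr=NULL, billing_addr=NULL, account_addr=47 Pine Rd → 47 Pine Rd
item=J: shipping_addr=NULL, billing_addr=20 Main St → 20 Main St
item=K: shipping_addr=45 Main St → 45 Main St
item=M: shipping_addr=NULL, billing_addr=1 Main St → 1 Main St
item=N: shipping_addr=16 Pine Rd → 16 Pine Rd
item=P: shipping_addr=18 Pine Rd → 18 Pine Rd
item=Q: shipping_addr=5 Elm St → 5 Elm St
item=S: shipping_addr=34 Elm St → 34 Elm St
item=U: shipping_addr=7 Pine Rd → 7 Pine Rd
item=W: shipping_addr=NULL, billing_addr=NULL, account_addr=52 Elm St → 52 Elm St
item=Y: shipping_addr=NULL, billing_addr=21 Elm Ave → 21 Elm Ave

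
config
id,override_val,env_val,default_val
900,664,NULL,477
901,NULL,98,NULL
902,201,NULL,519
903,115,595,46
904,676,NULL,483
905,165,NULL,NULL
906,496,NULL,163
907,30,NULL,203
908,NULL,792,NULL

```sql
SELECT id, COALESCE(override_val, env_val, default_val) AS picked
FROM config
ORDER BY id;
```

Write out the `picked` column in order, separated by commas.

664, 98, 201, 115, 676, 165, 496, 30, 792

id=900: override_val=664 → 664
id=901: override_val=NULL, env_val=98 → 98
id=902: override_val=201 → 201
id=903: override_val=115 → 115
id=904: override_val=676 → 676
id=905: override_val=165 → 165
id=906: override_val=496 → 496
id=907: override_val=30 → 30
id=908: override_val=NULL, env_val=792 → 792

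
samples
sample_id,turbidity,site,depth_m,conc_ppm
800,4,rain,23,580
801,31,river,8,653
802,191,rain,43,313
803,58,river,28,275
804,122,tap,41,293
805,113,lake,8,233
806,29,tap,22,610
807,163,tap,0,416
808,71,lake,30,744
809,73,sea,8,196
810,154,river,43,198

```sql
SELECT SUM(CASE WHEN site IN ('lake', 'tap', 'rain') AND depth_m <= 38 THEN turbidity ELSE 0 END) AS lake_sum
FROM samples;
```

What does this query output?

sample_id=800: ✓ → 4
sample_id=801: ✗
sample_id=802: ✗
sample_id=803: ✗
sample_id=804: ✗
sample_id=805: ✓ → 113
sample_id=806: ✓ → 29
sample_id=807: ✓ → 163
sample_id=808: ✓ → 71
sample_id=809: ✗
sample_id=810: ✗
lake_sum = 4 + 113 + 29 + 163 + 71 = 380

380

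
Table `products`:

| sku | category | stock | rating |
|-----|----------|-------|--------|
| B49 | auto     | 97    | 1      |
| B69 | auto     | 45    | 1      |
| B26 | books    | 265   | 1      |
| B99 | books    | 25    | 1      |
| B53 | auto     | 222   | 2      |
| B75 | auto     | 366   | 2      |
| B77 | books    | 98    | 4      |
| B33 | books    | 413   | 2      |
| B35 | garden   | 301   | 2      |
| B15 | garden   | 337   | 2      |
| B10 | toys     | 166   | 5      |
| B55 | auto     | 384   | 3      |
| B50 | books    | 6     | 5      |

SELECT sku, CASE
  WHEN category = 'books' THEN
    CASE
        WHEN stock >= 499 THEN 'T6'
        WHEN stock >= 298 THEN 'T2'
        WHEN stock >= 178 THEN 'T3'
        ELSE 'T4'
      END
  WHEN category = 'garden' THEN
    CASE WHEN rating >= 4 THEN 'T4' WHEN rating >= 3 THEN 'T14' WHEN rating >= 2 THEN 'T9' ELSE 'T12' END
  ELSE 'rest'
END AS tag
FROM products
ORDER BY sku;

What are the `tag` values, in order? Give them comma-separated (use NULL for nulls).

rest, T9, T3, T2, T9, rest, T4, rest, rest, rest, rest, T4, T4

sku=B10: category='toys' → outer ELSE → rest
sku=B15: category='garden' → inner[rating >= 2] → T9
sku=B26: category='books' → inner[stock >= 178] → T3
sku=B33: category='books' → inner[stock >= 298] → T2
sku=B35: category='garden' → inner[rating >= 2] → T9
sku=B49: category='auto' → outer ELSE → rest
sku=B50: category='books' → inner[ELSE] → T4
sku=B53: category='auto' → outer ELSE → rest
sku=B55: category='auto' → outer ELSE → rest
sku=B69: category='auto' → outer ELSE → rest
sku=B75: category='auto' → outer ELSE → rest
sku=B77: category='books' → inner[ELSE] → T4
sku=B99: category='books' → inner[ELSE] → T4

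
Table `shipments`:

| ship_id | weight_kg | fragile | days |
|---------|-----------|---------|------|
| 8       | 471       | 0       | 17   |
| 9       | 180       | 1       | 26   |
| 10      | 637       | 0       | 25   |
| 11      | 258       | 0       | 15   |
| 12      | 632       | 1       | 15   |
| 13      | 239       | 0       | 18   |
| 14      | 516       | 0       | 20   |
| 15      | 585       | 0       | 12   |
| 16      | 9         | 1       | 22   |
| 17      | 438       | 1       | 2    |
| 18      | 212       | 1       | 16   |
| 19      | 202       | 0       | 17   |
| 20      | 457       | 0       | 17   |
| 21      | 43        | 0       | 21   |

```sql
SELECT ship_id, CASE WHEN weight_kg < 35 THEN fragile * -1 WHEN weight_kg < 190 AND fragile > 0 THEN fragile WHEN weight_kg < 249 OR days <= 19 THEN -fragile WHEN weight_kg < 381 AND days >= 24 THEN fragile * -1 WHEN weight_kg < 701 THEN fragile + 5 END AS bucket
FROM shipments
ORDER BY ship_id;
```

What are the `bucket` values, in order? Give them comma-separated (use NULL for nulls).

0, 1, 5, 0, -1, 0, 5, 0, -1, -1, -1, 0, 0, 0

ship_id=8: weight_kg < 249 OR days <= 19 → 0
ship_id=9: weight_kg < 190 AND fragile > 0 → 1
ship_id=10: weight_kg < 701 → 5
ship_id=11: weight_kg < 249 OR days <= 19 → 0
ship_id=12: weight_kg < 249 OR days <= 19 → -1
ship_id=13: weight_kg < 249 OR days <= 19 → 0
ship_id=14: weight_kg < 701 → 5
ship_id=15: weight_kg < 249 OR days <= 19 → 0
ship_id=16: weight_kg < 35 → -1
ship_id=17: weight_kg < 249 OR days <= 19 → -1
ship_id=18: weight_kg < 249 OR days <= 19 → -1
ship_id=19: weight_kg < 249 OR days <= 19 → 0
ship_id=20: weight_kg < 249 OR days <= 19 → 0
ship_id=21: weight_kg < 249 OR days <= 19 → 0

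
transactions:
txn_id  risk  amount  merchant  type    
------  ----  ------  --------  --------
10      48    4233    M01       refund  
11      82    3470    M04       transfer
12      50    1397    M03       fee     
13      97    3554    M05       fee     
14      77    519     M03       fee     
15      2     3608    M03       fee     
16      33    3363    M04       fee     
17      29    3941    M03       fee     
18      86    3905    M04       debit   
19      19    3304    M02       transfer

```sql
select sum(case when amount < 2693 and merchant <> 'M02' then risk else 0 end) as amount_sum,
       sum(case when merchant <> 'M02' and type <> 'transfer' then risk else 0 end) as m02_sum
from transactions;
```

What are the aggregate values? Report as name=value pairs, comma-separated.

[amount_sum: amount < 2693 and merchant <> 'M02']
txn_id=10: ✗
txn_id=11: ✗
txn_id=12: ✓ → 50
txn_id=13: ✗
txn_id=14: ✓ → 77
txn_id=15: ✗
txn_id=16: ✗
txn_id=17: ✗
txn_id=18: ✗
txn_id=19: ✗
amount_sum = 50 + 77 = 127
—
[m02_sum: merchant <> 'M02' and type <> 'transfer']
txn_id=10: ✓ → 48
txn_id=11: ✗
txn_id=12: ✓ → 50
txn_id=13: ✓ → 97
txn_id=14: ✓ → 77
txn_id=15: ✓ → 2
txn_id=16: ✓ → 33
txn_id=17: ✓ → 29
txn_id=18: ✓ → 86
txn_id=19: ✗
m02_sum = 48 + 50 + 97 + 77 + 2 + 33 + 29 + 86 = 422

amount_sum=127, m02_sum=422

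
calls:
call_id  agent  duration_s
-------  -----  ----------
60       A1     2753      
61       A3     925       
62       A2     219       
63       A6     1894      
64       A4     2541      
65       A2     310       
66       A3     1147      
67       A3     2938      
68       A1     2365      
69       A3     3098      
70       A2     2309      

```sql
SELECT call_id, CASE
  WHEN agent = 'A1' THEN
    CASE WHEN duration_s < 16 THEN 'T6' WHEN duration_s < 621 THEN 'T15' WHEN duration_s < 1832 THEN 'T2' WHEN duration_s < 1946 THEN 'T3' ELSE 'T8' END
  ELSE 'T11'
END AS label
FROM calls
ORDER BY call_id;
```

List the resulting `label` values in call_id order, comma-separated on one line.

T8, T11, T11, T11, T11, T11, T11, T11, T8, T11, T11

call_id=60: agent='A1' → inner[ELSE] → T8
call_id=61: agent='A3' → outer ELSE → T11
call_id=62: agent='A2' → outer ELSE → T11
call_id=63: agent='A6' → outer ELSE → T11
call_id=64: agent='A4' → outer ELSE → T11
call_id=65: agent='A2' → outer ELSE → T11
call_id=66: agent='A3' → outer ELSE → T11
call_id=67: agent='A3' → outer ELSE → T11
call_id=68: agent='A1' → inner[ELSE] → T8
call_id=69: agent='A3' → outer ELSE → T11
call_id=70: agent='A2' → outer ELSE → T11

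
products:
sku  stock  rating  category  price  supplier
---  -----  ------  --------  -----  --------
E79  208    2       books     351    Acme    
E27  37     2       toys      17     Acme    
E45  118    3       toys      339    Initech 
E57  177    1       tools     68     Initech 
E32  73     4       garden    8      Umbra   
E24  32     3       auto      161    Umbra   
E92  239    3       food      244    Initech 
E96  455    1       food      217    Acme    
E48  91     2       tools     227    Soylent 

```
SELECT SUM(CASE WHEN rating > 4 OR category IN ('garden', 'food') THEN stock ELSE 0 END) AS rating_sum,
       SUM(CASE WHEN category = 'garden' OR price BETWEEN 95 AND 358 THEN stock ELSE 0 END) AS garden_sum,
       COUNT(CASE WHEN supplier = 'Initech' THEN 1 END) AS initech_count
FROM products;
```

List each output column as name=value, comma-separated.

[rating_sum: rating > 4 OR category IN ('garden', 'food')]
sku=E79: ✗
sku=E27: ✗
sku=E45: ✗
sku=E57: ✗
sku=E32: ✓ → 73
sku=E24: ✗
sku=E92: ✓ → 239
sku=E96: ✓ → 455
sku=E48: ✗
rating_sum = 73 + 239 + 455 = 767
—
[garden_sum: category = 'garden' OR price BETWEEN 95 AND 358]
sku=E79: ✓ → 208
sku=E27: ✗
sku=E45: ✓ → 118
sku=E57: ✗
sku=E32: ✓ → 73
sku=E24: ✓ → 32
sku=E92: ✓ → 239
sku=E96: ✓ → 455
sku=E48: ✓ → 91
garden_sum = 208 + 118 + 73 + 32 + 239 + 455 + 91 = 1216
—
[initech_count: supplier = 'Initech']
sku=E79: ✗
sku=E27: ✗
sku=E45: ✓ → 1
sku=E57: ✓ → 1
sku=E32: ✗
sku=E24: ✗
sku=E92: ✓ → 1
sku=E96: ✗
sku=E48: ✗
initech_count = COUNT(1, 1, 1) = 3

rating_sum=767, garden_sum=1216, initech_count=3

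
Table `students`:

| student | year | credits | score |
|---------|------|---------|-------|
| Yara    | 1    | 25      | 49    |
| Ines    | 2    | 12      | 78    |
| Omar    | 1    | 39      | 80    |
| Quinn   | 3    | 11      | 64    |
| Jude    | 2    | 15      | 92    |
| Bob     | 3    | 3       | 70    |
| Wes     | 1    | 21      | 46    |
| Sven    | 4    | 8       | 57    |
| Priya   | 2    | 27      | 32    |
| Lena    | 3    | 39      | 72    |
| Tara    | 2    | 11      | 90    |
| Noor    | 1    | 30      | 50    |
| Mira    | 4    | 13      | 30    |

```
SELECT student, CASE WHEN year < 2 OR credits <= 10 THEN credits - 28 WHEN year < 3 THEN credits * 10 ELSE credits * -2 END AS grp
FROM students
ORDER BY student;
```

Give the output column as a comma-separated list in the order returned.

-25, 120, 150, -78, -26, 2, 11, 270, -22, -20, 110, -7, -3

student=Bob: year < 2 OR credits <= 10 → -25
student=Ines: year < 3 → 120
student=Jude: year < 3 → 150
student=Lena: ELSE → -78
student=Mira: ELSE → -26
student=Noor: year < 2 OR credits <= 10 → 2
student=Omar: year < 2 OR credits <= 10 → 11
student=Priya: year < 3 → 270
student=Quinn: ELSE → -22
student=Sven: year < 2 OR credits <= 10 → -20
student=Tara: year < 3 → 110
student=Wes: year < 2 OR credits <= 10 → -7
student=Yara: year < 2 OR credits <= 10 → -3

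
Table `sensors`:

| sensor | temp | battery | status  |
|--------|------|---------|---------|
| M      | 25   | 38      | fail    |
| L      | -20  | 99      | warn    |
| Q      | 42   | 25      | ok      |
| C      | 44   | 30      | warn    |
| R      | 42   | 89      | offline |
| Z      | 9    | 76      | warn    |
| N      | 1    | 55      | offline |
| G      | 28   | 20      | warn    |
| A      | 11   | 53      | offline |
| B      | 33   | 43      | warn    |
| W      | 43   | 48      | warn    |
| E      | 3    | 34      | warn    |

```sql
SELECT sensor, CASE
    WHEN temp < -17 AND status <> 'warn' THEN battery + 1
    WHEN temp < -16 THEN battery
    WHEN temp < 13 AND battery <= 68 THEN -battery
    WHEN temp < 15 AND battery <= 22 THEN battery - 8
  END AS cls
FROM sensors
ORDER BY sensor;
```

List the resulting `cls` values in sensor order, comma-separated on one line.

sensor=A: temp < 13 AND battery <= 68 → -53
sensor=B: (no match → NULL) → NULL
sensor=C: (no match → NULL) → NULL
sensor=E: temp < 13 AND battery <= 68 → -34
sensor=G: (no match → NULL) → NULL
sensor=L: temp < -16 → 99
sensor=M: (no match → NULL) → NULL
sensor=N: temp < 13 AND battery <= 68 → -55
sensor=Q: (no match → NULL) → NULL
sensor=R: (no match → NULL) → NULL
sensor=W: (no match → NULL) → NULL
sensor=Z: (no match → NULL) → NULL

-53, NULL, NULL, -34, NULL, 99, NULL, -55, NULL, NULL, NULL, NULL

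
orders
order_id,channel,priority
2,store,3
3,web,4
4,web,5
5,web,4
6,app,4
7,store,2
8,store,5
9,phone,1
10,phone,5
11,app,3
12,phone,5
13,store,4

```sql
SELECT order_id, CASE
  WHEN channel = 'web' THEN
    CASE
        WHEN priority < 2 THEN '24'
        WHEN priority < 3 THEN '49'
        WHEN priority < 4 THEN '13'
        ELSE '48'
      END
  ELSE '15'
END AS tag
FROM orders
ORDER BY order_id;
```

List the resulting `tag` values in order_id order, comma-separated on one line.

order_id=2: channel='store' → outer ELSE → 15
order_id=3: channel='web' → inner[ELSE] → 48
order_id=4: channel='web' → inner[ELSE] → 48
order_id=5: channel='web' → inner[ELSE] → 48
order_id=6: channel='app' → outer ELSE → 15
order_id=7: channel='store' → outer ELSE → 15
order_id=8: channel='store' → outer ELSE → 15
order_id=9: channel='phone' → outer ELSE → 15
order_id=10: channel='phone' → outer ELSE → 15
order_id=11: channel='app' → outer ELSE → 15
order_id=12: channel='phone' → outer ELSE → 15
order_id=13: channel='store' → outer ELSE → 15

15, 48, 48, 48, 15, 15, 15, 15, 15, 15, 15, 15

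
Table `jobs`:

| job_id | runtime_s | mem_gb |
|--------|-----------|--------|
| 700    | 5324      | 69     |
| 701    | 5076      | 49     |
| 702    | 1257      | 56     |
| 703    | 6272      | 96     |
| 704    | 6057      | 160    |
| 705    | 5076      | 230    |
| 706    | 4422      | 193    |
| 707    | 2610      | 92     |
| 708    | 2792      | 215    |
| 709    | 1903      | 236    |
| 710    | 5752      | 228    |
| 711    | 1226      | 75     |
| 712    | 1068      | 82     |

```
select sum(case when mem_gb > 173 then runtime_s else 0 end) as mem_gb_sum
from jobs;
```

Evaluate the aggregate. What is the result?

job_id=700: ✗
job_id=701: ✗
job_id=702: ✗
job_id=703: ✗
job_id=704: ✗
job_id=705: ✓ → 5076
job_id=706: ✓ → 4422
job_id=707: ✗
job_id=708: ✓ → 2792
job_id=709: ✓ → 1903
job_id=710: ✓ → 5752
job_id=711: ✗
job_id=712: ✗
mem_gb_sum = 5076 + 4422 + 2792 + 1903 + 5752 = 19945

19945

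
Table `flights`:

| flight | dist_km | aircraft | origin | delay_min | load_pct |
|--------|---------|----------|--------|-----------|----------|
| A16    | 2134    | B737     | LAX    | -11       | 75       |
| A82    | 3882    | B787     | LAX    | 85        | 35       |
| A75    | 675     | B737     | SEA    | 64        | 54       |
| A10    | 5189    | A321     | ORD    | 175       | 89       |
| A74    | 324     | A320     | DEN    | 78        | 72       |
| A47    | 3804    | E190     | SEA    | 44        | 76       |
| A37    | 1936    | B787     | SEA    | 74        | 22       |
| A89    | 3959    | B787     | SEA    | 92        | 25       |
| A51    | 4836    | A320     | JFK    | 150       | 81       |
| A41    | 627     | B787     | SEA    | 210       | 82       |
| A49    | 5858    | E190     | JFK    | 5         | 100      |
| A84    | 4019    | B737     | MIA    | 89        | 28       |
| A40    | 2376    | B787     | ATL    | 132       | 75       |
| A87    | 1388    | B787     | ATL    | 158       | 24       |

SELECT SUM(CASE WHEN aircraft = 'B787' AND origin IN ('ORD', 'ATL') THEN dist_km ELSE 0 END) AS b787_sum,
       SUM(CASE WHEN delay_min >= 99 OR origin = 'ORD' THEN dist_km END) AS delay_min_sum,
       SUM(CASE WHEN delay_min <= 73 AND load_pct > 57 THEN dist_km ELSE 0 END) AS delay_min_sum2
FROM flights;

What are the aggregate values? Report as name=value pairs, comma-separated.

[b787_sum: aircraft = 'B787' AND origin IN ('ORD', 'ATL')]
flight=A16: ✗
flight=A82: ✗
flight=A75: ✗
flight=A10: ✗
flight=A74: ✗
flight=A47: ✗
flight=A37: ✗
flight=A89: ✗
flight=A51: ✗
flight=A41: ✗
flight=A49: ✗
flight=A84: ✗
flight=A40: ✓ → 2376
flight=A87: ✓ → 1388
b787_sum = 2376 + 1388 = 3764
—
[delay_min_sum: delay_min >= 99 OR origin = 'ORD']
flight=A16: ✗
flight=A82: ✗
flight=A75: ✗
flight=A10: ✓ → 5189
flight=A74: ✗
flight=A47: ✗
flight=A37: ✗
flight=A89: ✗
flight=A51: ✓ → 4836
flight=A41: ✓ → 627
flight=A49: ✗
flight=A84: ✗
flight=A40: ✓ → 2376
flight=A87: ✓ → 1388
delay_min_sum = 5189 + 4836 + 627 + 2376 + 1388 = 14416
—
[delay_min_sum2: delay_min <= 73 AND load_pct > 57]
flight=A16: ✓ → 2134
flight=A82: ✗
flight=A75: ✗
flight=A10: ✗
flight=A74: ✗
flight=A47: ✓ → 3804
flight=A37: ✗
flight=A89: ✗
flight=A51: ✗
flight=A41: ✗
flight=A49: ✓ → 5858
flight=A84: ✗
flight=A40: ✗
flight=A87: ✗
delay_min_sum2 = 2134 + 3804 + 5858 = 11796

b787_sum=3764, delay_min_sum=14416, delay_min_sum2=11796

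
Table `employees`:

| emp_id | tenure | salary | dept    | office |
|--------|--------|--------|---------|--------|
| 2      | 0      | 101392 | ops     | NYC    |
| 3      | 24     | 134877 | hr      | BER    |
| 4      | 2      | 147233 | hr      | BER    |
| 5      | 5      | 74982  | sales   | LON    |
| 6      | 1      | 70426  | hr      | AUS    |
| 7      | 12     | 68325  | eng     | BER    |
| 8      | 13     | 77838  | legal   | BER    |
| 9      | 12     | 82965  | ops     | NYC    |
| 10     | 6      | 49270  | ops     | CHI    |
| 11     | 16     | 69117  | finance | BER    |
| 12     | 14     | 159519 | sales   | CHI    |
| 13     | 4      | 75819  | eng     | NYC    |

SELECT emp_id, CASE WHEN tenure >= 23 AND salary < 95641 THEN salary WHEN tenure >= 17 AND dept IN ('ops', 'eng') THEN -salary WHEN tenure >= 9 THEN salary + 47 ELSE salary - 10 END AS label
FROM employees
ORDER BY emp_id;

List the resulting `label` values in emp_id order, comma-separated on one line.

101382, 134924, 147223, 74972, 70416, 68372, 77885, 83012, 49260, 69164, 159566, 75809

emp_id=2: ELSE → 101382
emp_id=3: tenure >= 9 → 134924
emp_id=4: ELSE → 147223
emp_id=5: ELSE → 74972
emp_id=6: ELSE → 70416
emp_id=7: tenure >= 9 → 68372
emp_id=8: tenure >= 9 → 77885
emp_id=9: tenure >= 9 → 83012
emp_id=10: ELSE → 49260
emp_id=11: tenure >= 9 → 69164
emp_id=12: tenure >= 9 → 159566
emp_id=13: ELSE → 75809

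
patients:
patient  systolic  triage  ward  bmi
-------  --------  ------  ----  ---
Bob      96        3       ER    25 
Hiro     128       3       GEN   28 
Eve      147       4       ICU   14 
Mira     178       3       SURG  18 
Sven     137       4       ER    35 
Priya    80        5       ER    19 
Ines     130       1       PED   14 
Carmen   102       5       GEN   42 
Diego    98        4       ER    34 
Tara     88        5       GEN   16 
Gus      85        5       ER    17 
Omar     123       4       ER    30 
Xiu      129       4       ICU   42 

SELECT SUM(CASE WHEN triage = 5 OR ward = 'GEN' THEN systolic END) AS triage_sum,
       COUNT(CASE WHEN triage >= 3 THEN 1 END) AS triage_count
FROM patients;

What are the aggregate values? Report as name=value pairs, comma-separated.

[triage_sum: triage = 5 OR ward = 'GEN']
patient=Bob: ✗
patient=Hiro: ✓ → 128
patient=Eve: ✗
patient=Mira: ✗
patient=Sven: ✗
patient=Priya: ✓ → 80
patient=Ines: ✗
patient=Carmen: ✓ → 102
patient=Diego: ✗
patient=Tara: ✓ → 88
patient=Gus: ✓ → 85
patient=Omar: ✗
patient=Xiu: ✗
triage_sum = 128 + 80 + 102 + 88 + 85 = 483
—
[triage_count: triage >= 3]
patient=Bob: ✓ → 1
patient=Hiro: ✓ → 1
patient=Eve: ✓ → 1
patient=Mira: ✓ → 1
patient=Sven: ✓ → 1
patient=Priya: ✓ → 1
patient=Ines: ✗
patient=Carmen: ✓ → 1
patient=Diego: ✓ → 1
patient=Tara: ✓ → 1
patient=Gus: ✓ → 1
patient=Omar: ✓ → 1
patient=Xiu: ✓ → 1
triage_count = COUNT(1, 1, 1, 1, 1, 1, 1, 1, 1, 1, 1, 1) = 12

triage_sum=483, triage_count=12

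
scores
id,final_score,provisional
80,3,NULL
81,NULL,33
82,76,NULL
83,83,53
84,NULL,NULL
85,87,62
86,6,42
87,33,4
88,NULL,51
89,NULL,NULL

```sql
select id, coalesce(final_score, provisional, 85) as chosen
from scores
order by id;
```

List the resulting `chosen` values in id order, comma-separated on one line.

3, 33, 76, 83, 85, 87, 6, 33, 51, 85

id=80: final_score=3 → 3
id=81: final_score=NULL, provisional=33 → 33
id=82: final_score=76 → 76
id=83: final_score=83 → 83
id=84: final_score=NULL, provisional=NULL, → literal 85 → 85
id=85: final_score=87 → 87
id=86: final_score=6 → 6
id=87: final_score=33 → 33
id=88: final_score=NULL, provisional=51 → 51
id=89: final_score=NULL, provisional=NULL, → literal 85 → 85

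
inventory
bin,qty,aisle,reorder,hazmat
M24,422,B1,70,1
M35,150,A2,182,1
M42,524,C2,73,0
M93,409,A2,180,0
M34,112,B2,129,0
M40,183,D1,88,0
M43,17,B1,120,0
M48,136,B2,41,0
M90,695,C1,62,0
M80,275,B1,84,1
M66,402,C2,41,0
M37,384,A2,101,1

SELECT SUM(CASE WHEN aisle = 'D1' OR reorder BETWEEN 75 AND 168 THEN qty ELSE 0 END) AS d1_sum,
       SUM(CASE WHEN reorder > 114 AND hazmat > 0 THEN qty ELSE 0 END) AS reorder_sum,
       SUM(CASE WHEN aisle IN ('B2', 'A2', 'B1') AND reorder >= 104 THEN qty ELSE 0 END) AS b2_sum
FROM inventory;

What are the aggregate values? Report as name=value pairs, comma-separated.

d1_sum=971, reorder_sum=150, b2_sum=688

[d1_sum: aisle = 'D1' OR reorder BETWEEN 75 AND 168]
bin=M24: ✗
bin=M35: ✗
bin=M42: ✗
bin=M93: ✗
bin=M34: ✓ → 112
bin=M40: ✓ → 183
bin=M43: ✓ → 17
bin=M48: ✗
bin=M90: ✗
bin=M80: ✓ → 275
bin=M66: ✗
bin=M37: ✓ → 384
d1_sum = 112 + 183 + 17 + 275 + 384 = 971
—
[reorder_sum: reorder > 114 AND hazmat > 0]
bin=M24: ✗
bin=M35: ✓ → 150
bin=M42: ✗
bin=M93: ✗
bin=M34: ✗
bin=M40: ✗
bin=M43: ✗
bin=M48: ✗
bin=M90: ✗
bin=M80: ✗
bin=M66: ✗
bin=M37: ✗
reorder_sum = 150
—
[b2_sum: aisle IN ('B2', 'A2', 'B1') AND reorder >= 104]
bin=M24: ✗
bin=M35: ✓ → 150
bin=M42: ✗
bin=M93: ✓ → 409
bin=M34: ✓ → 112
bin=M40: ✗
bin=M43: ✓ → 17
bin=M48: ✗
bin=M90: ✗
bin=M80: ✗
bin=M66: ✗
bin=M37: ✗
b2_sum = 150 + 409 + 112 + 17 = 688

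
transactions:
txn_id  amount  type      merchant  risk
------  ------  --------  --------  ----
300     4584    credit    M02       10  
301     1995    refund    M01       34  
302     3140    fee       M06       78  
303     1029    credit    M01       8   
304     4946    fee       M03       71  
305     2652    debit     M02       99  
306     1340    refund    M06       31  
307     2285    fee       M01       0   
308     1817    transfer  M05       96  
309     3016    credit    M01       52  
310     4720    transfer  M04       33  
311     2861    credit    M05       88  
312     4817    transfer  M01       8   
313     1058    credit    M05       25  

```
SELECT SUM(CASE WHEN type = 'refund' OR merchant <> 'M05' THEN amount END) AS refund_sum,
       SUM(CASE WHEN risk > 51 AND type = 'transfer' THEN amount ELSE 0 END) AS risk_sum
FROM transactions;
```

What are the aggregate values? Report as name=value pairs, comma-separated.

[refund_sum: type = 'refund' OR merchant <> 'M05']
txn_id=300: ✓ → 4584
txn_id=301: ✓ → 1995
txn_id=302: ✓ → 3140
txn_id=303: ✓ → 1029
txn_id=304: ✓ → 4946
txn_id=305: ✓ → 2652
txn_id=306: ✓ → 1340
txn_id=307: ✓ → 2285
txn_id=308: ✗
txn_id=309: ✓ → 3016
txn_id=310: ✓ → 4720
txn_id=311: ✗
txn_id=312: ✓ → 4817
txn_id=313: ✗
refund_sum = 4584 + 1995 + 3140 + 1029 + 4946 + 2652 + 1340 + 2285 + 3016 + 4720 + 4817 = 34524
—
[risk_sum: risk > 51 AND type = 'transfer']
txn_id=300: ✗
txn_id=301: ✗
txn_id=302: ✗
txn_id=303: ✗
txn_id=304: ✗
txn_id=305: ✗
txn_id=306: ✗
txn_id=307: ✗
txn_id=308: ✓ → 1817
txn_id=309: ✗
txn_id=310: ✗
txn_id=311: ✗
txn_id=312: ✗
txn_id=313: ✗
risk_sum = 1817

refund_sum=34524, risk_sum=1817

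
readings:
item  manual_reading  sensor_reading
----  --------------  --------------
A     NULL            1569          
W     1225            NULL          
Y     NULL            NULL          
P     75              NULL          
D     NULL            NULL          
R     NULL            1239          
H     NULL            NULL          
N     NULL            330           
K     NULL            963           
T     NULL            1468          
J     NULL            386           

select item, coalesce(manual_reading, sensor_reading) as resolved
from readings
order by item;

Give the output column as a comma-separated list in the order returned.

1569, NULL, NULL, 386, 963, 330, 75, 1239, 1468, 1225, NULL

item=A: manual_reading=NULL, sensor_reading=1569 → 1569
item=D: manual_reading=NULL, sensor_reading=NULL (all NULL) → NULL
item=H: manual_reading=NULL, sensor_reading=NULL (all NULL) → NULL
item=J: manual_reading=NULL, sensor_reading=386 → 386
item=K: manual_reading=NULL, sensor_reading=963 → 963
item=N: manual_reading=NULL, sensor_reading=330 → 330
item=P: manual_reading=75 → 75
item=R: manual_reading=NULL, sensor_reading=1239 → 1239
item=T: manual_reading=NULL, sensor_reading=1468 → 1468
item=W: manual_reading=1225 → 1225
item=Y: manual_reading=NULL, sensor_reading=NULL (all NULL) → NULL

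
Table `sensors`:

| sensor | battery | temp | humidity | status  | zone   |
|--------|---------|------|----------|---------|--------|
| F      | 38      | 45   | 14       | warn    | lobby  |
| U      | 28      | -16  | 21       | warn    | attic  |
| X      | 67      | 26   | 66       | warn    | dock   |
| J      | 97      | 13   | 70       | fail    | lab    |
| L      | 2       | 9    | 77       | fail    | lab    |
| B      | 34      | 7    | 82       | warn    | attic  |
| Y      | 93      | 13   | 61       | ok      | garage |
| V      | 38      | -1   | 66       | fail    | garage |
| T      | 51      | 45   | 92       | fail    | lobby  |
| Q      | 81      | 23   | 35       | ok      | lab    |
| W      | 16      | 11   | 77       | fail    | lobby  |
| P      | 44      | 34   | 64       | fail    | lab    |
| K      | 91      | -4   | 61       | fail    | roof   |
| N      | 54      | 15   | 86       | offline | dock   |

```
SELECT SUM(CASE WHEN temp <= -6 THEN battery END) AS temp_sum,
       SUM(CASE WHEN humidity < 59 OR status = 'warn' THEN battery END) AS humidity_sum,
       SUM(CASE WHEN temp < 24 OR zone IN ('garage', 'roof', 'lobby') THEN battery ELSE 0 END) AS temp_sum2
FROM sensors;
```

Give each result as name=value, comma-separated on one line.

temp_sum=28, humidity_sum=248, temp_sum2=623

[temp_sum: temp <= -6]
sensor=F: ✗
sensor=U: ✓ → 28
sensor=X: ✗
sensor=J: ✗
sensor=L: ✗
sensor=B: ✗
sensor=Y: ✗
sensor=V: ✗
sensor=T: ✗
sensor=Q: ✗
sensor=W: ✗
sensor=P: ✗
sensor=K: ✗
sensor=N: ✗
temp_sum = 28
—
[humidity_sum: humidity < 59 OR status = 'warn']
sensor=F: ✓ → 38
sensor=U: ✓ → 28
sensor=X: ✓ → 67
sensor=J: ✗
sensor=L: ✗
sensor=B: ✓ → 34
sensor=Y: ✗
sensor=V: ✗
sensor=T: ✗
sensor=Q: ✓ → 81
sensor=W: ✗
sensor=P: ✗
sensor=K: ✗
sensor=N: ✗
humidity_sum = 38 + 28 + 67 + 34 + 81 = 248
—
[temp_sum2: temp < 24 OR zone IN ('garage', 'roof', 'lobby')]
sensor=F: ✓ → 38
sensor=U: ✓ → 28
sensor=X: ✗
sensor=J: ✓ → 97
sensor=L: ✓ → 2
sensor=B: ✓ → 34
sensor=Y: ✓ → 93
sensor=V: ✓ → 38
sensor=T: ✓ → 51
sensor=Q: ✓ → 81
sensor=W: ✓ → 16
sensor=P: ✗
sensor=K: ✓ → 91
sensor=N: ✓ → 54
temp_sum2 = 38 + 28 + 97 + 2 + 34 + 93 + 38 + 51 + 81 + 16 + 91 + 54 = 623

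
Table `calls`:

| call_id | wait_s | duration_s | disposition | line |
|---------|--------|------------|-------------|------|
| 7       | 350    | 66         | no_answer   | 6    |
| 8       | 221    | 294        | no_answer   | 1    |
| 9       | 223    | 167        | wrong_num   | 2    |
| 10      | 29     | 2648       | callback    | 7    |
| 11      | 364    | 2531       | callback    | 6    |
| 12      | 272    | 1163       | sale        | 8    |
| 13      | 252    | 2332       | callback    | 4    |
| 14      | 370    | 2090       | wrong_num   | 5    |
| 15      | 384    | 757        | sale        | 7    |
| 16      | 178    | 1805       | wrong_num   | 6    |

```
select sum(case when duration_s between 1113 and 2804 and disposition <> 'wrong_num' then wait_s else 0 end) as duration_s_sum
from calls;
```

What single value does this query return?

917

call_id=7: ✗
call_id=8: ✗
call_id=9: ✗
call_id=10: ✓ → 29
call_id=11: ✓ → 364
call_id=12: ✓ → 272
call_id=13: ✓ → 252
call_id=14: ✗
call_id=15: ✗
call_id=16: ✗
duration_s_sum = 29 + 364 + 272 + 252 = 917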